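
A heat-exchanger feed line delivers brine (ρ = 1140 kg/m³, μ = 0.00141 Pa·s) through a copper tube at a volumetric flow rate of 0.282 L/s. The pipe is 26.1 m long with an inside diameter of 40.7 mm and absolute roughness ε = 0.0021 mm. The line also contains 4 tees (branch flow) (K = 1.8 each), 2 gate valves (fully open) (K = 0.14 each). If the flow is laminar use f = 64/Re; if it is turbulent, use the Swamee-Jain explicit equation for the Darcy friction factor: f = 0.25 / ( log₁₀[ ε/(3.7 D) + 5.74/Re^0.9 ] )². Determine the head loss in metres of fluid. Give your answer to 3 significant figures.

Q = 0.282 L/s = 0.282/1000 = 0.000282 m³/s.
Cross-sectional area A = πD²/4 = π(0.0407)²/4 = 0.001301 m²; mean velocity V = Q/A = 0.000282/0.001301 = 0.2168 m/s.
Reynolds number Re = ρVD/μ = 1140 · 0.2168 · 0.0407 / 0.00141 = 7133.
Re > 4000 → turbulent. Relative roughness ε/D = 2.1e-06/0.0407 = 5.16e-05. Swamee-Jain: f = 0.25/(log₁₀[5.16e-05/3.7 + 5.74/7133^0.9])² = 0.25/(log₁₀[1.39e-05 + 0.00195])² = 0.25/(-2.706)² = 0.03414.
Total minor-loss coefficient ΣK = 4·1.8 + 2·0.14 = 7.48.
ΔP = [f·L/D + ΣK]·(ρV²/2) = [0.03414·26.1/0.0407 + 7.48]·(1140·0.2168²/2) = [21.9 + 7.48]·26.78 = 786.7 Pa.
Head loss h_f = ΔP/(ρg) = 786.7/(1140·9.81) = 0.0703 m.

h_f ≈ 0.0703 m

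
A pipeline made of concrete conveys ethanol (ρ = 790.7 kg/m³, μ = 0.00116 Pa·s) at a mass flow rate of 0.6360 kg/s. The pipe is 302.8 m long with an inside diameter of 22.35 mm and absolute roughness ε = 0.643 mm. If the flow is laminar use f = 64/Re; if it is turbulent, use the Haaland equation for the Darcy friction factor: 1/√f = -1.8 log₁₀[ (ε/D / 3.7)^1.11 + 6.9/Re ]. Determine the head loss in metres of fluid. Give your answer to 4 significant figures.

h_f ≈ 166.3 m

A = πD²/4 = π(0.02235)²/4 = 0.0003923 m²; mean velocity V = ṁ/(ρA) = 0.636/(790.7 · 0.0003923) = 2.05 m/s.
Reynolds number Re = ρVD/μ = 790.7 · 2.05 · 0.02235 / 0.00116 = 3.123e+04.
Re > 4000 → turbulent. Relative roughness ε/D = 0.000643/0.02235 = 0.0288. Haaland: 1/√f = -1.8 log₁₀[(0.0288/3.7)^1.11 + 6.9/3.123e+04] = -1.8 log₁₀[0.00456 + 0.000221] = 4.177, so f = 0.05731.
Darcy-Weisbach: ΔP = f(L/D)(ρV²/2) = 0.05731·(302.8/0.02235)·(790.7·2.05²/2) = 0.05731·1.355e+04·1662 = 1.29e+06 Pa.
Head loss h_f = ΔP/(ρg) = 1.29e+06/(790.7·9.81) = 166.3 m.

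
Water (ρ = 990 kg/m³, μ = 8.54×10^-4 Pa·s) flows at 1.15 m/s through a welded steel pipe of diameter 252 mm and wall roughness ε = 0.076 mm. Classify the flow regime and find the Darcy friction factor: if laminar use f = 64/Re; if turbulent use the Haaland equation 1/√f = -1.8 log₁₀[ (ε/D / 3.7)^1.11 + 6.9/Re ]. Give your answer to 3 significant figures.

Re = ρVD/μ = 990·1.15·0.252/0.000854 = 3.36e+05.
Re > 4000 → turbulent. ε/D = 7.6e-05/0.252 = 0.000302; Haaland: 1/√f = -1.8 log₁₀[2.89e-05 + 2.05e-05] = 7.75, so f = 0.01665.

f ≈ 0.0166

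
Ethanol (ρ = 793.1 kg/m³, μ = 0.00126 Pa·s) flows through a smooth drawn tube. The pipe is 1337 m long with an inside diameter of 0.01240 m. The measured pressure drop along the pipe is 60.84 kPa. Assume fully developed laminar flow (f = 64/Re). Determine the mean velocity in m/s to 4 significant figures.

For laminar flow, f = 64/Re with Re = ρVD/μ, so Darcy-Weisbach reduces to ΔP = 32μLV/D². Solving for V: V = ΔP·D²/(32μL) = 6.084e+04·(0.0124)²/(32·0.00126·1337) = 0.1735 m/s.
Check: Re = ρVD/μ = 793.1·0.1735·0.0124/0.00126 = 1354 < 2300, so the laminar assumption holds.

V ≈ 0.1735 m/s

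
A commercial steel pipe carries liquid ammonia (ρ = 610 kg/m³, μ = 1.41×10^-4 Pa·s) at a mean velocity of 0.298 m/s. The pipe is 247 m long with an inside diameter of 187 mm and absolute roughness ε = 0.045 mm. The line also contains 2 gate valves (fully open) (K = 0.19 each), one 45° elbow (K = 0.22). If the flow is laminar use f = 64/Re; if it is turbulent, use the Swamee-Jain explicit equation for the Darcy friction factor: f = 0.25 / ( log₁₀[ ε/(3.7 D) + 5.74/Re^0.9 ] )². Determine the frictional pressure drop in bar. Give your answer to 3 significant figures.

Reynolds number Re = ρVD/μ = 610 · 0.298 · 0.187 / 0.000141 = 2.411e+05.
Re > 4000 → turbulent. Relative roughness ε/D = 4.5e-05/0.187 = 0.000241. Swamee-Jain: f = 0.25/(log₁₀[0.000241/3.7 + 5.74/2.411e+05^0.9])² = 0.25/(log₁₀[6.5e-05 + 8.22e-05])² = 0.25/(-3.832)² = 0.01703.
Total minor-loss coefficient ΣK = 2·0.19 + 1·0.22 = 0.6.
ΔP = [f·L/D + ΣK]·(ρV²/2) = [0.01703·247/0.187 + 0.6]·(610·0.298²/2) = [22.49 + 0.6]·27.09 = 625.4 Pa.
ΔP = 625.4 Pa = 0.00625 bar.

ΔP ≈ 0.00625 bar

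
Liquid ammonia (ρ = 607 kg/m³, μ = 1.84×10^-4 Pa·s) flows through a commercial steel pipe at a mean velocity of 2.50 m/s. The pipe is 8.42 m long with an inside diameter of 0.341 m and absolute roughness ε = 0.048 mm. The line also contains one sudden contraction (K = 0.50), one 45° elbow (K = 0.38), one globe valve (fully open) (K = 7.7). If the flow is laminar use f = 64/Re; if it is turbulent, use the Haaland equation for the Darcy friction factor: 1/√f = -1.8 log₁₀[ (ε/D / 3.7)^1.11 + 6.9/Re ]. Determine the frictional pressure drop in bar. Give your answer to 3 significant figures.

ΔP ≈ 0.169 bar

Reynolds number Re = ρVD/μ = 607 · 2.5 · 0.341 / 0.000184 = 2.812e+06.
Re > 4000 → turbulent. Relative roughness ε/D = 4.8e-05/0.341 = 0.000141. Haaland: 1/√f = -1.8 log₁₀[(0.000141/3.7)^1.11 + 6.9/2.812e+06] = -1.8 log₁₀[1.24e-05 + 2.45e-06] = 8.69, so f = 0.01324.
Total minor-loss coefficient ΣK = 1·0.5 + 1·0.38 + 1·7.7 = 8.58.
ΔP = [f·L/D + ΣK]·(ρV²/2) = [0.01324·8.42/0.341 + 8.58]·(607·2.5²/2) = [0.327 + 8.58]·1897 = 1.69e+04 Pa.
ΔP = 1.69e+04 Pa = 0.169 bar.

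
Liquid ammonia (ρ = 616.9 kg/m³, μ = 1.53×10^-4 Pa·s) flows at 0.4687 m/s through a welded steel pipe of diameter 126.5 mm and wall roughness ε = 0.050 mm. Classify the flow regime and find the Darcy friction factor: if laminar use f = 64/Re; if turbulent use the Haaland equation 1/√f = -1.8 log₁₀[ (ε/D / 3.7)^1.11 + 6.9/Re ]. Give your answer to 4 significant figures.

f ≈ 0.01777

Re = ρVD/μ = 616.9·0.4687·0.1265/0.000153 = 2.391e+05.
Re > 4000 → turbulent. ε/D = 5e-05/0.1265 = 0.000395; Haaland: 1/√f = -1.8 log₁₀[3.91e-05 + 2.89e-05] = 7.502, so f = 0.01777.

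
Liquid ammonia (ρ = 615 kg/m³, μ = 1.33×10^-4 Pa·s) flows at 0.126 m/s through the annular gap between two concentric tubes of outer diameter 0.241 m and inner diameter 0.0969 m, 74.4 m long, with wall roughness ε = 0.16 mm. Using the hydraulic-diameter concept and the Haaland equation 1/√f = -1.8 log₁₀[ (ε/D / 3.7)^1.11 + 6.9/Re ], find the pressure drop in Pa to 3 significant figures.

Hydraulic diameter D_h = 4A/P = D_o - D_i = 0.241 - 0.0969 = 0.1441 m.
Re = ρVD_h/μ = 615·0.126·0.1441/0.000133 = 8.396e+04.
ε/D_h = 0.00016/0.1441 = 0.00111; Haaland gives 1/√f = -1.8 log₁₀[0.000123+8.22e-05] = 6.638, so f = 0.02269.
ΔP = f(L/D_h)(ρV²/2) = 0.02269·74.4/0.1441·4.882 = 57.2 Pa.

ΔP ≈ 57.2 Pa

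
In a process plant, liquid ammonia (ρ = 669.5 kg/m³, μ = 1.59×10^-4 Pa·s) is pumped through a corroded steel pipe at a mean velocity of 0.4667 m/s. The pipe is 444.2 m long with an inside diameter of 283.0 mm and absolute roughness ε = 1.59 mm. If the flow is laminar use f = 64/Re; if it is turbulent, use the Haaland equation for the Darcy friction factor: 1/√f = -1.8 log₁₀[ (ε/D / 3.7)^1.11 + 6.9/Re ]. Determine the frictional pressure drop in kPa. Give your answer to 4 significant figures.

Reynolds number Re = ρVD/μ = 669.5 · 0.4667 · 0.283 / 0.000159 = 5.561e+05.
Re > 4000 → turbulent. Relative roughness ε/D = 0.00159/0.283 = 0.00562. Haaland: 1/√f = -1.8 log₁₀[(0.00562/3.7)^1.11 + 6.9/5.561e+05] = -1.8 log₁₀[0.000744 + 1.24e-05] = 5.619, so f = 0.03168.
Darcy-Weisbach: ΔP = f(L/D)(ρV²/2) = 0.03168·(444.2/0.283)·(669.5·0.4667²/2) = 0.03168·1570·72.91 = 3625 Pa.
ΔP = 3625 Pa = 3.625 kPa.

ΔP ≈ 3.625 kPa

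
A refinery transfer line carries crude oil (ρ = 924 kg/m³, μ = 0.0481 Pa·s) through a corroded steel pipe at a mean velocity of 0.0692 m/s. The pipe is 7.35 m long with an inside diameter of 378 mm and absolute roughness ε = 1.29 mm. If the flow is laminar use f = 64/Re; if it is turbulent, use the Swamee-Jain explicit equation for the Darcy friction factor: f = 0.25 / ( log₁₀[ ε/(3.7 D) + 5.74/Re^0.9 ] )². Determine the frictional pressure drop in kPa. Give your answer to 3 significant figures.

Reynolds number Re = ρVD/μ = 924 · 0.0692 · 0.378 / 0.0481 = 502.5.
Re < 2300 → laminar flow, so f = 64/Re = 64/502.5 = 0.1274 (the turbulent correlation is not needed).
Darcy-Weisbach: ΔP = f(L/D)(ρV²/2) = 0.1274·(7.35/0.378)·(924·0.0692²/2) = 0.1274·19.44·2.212 = 5.479 Pa.
ΔP = 5.479 Pa = 0.00548 kPa.

ΔP ≈ 0.00548 kPa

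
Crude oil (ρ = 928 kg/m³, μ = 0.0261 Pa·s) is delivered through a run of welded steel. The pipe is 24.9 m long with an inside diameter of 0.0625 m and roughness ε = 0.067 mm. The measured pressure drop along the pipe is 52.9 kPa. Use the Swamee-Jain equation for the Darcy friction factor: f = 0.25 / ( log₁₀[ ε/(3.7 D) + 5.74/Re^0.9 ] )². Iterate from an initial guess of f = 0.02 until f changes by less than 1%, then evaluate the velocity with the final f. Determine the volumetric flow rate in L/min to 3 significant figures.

Q ≈ 512 L/min

Rearranging Darcy-Weisbach: V = √(2·ΔP·D/(f·L·ρ)). With ε/D = 6.7e-05/0.0625 = 0.00107, iterate starting from f = 0.02:
  f = 0.02 → V = √(2·5.29e+04·0.0625/(0.02·24.9·928)) = 3.783 m/s; Re = ρVD/μ = 8406; f → 0.03418
  f = 0.03418 → V = 2.893 m/s; Re = 6430; f → 0.0366
  f = 0.0366 → V = 2.796 m/s; Re = 6214; f → 0.03694
Converged (Δf/f < 1%). With the final f = 0.03694: V = √(2·5.29e+04·0.0625/(0.03694·24.9·928)) = 2.783 m/s.
Q = V·A = 2.783·(π/4·0.0625²) = 0.00854 m³/s = 512 L/min.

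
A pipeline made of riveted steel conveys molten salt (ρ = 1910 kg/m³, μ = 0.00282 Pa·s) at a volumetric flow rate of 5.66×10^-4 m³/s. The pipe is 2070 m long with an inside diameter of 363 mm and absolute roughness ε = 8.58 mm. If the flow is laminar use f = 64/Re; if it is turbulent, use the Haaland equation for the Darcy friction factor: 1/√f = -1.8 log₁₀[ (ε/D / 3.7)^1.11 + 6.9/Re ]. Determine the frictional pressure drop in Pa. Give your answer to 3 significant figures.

Cross-sectional area A = πD²/4 = π(0.363)²/4 = 0.1035 m²; mean velocity V = Q/A = 0.000566/0.1035 = 0.005469 m/s.
Reynolds number Re = ρVD/μ = 1910 · 0.005469 · 0.363 / 0.00282 = 1345.
Re < 2300 → laminar flow, so f = 64/Re = 64/1345 = 0.0476 (the turbulent correlation is not needed).
Darcy-Weisbach: ΔP = f(L/D)(ρV²/2) = 0.0476·(2070/0.363)·(1910·0.005469²/2) = 0.0476·5702·0.02856 = 7.753 Pa.

ΔP ≈ 7.75 Pa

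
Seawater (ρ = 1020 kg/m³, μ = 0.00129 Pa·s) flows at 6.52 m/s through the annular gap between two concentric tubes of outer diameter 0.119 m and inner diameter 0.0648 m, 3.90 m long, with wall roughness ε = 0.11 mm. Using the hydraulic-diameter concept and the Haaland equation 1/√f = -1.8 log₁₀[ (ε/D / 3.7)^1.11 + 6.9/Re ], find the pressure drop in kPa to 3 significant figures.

ΔP ≈ 37.6 kPa

Hydraulic diameter D_h = 4A/P = D_o - D_i = 0.119 - 0.0648 = 0.0542 m.
Re = ρVD_h/μ = 1020·6.52·0.0542/0.00129 = 2.794e+05.
ε/D_h = 0.00011/0.0542 = 0.00203; Haaland gives 1/√f = -1.8 log₁₀[0.00024+2.47e-05] = 6.439, so f = 0.02412.
ΔP = f(L/D_h)(ρV²/2) = 0.02412·3.9/0.0542·2.168e+04 = 3.763e+04 Pa.
ΔP = 37.6 kPa.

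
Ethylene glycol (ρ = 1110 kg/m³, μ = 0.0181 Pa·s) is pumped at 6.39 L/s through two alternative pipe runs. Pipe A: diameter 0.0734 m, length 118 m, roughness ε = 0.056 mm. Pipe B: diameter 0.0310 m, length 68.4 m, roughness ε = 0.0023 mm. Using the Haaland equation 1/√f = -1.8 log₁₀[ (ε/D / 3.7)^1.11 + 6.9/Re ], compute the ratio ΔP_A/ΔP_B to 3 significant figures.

ΔP_A/ΔP_B ≈ 0.0299

Pipe A: V = Q/A = 0.00639/0.004231 = 1.51 m/s; Re = 6798; ε/D = 0.000763; Haaland → f = 0.03522; ΔP_A = f(L/D)(ρV²/2) = 7.167e+04 Pa.
Pipe B: V = Q/A = 0.00639/0.0007548 = 8.466 m/s; Re = 1.61e+04; ε/D = 7.42e-05; Haaland → f = 0.02731; ΔP_B = f(L/D)(ρV²/2) = 2.397e+06 Pa.
ΔP_A/ΔP_B = 7.167e+04/2.397e+06 = 0.0299.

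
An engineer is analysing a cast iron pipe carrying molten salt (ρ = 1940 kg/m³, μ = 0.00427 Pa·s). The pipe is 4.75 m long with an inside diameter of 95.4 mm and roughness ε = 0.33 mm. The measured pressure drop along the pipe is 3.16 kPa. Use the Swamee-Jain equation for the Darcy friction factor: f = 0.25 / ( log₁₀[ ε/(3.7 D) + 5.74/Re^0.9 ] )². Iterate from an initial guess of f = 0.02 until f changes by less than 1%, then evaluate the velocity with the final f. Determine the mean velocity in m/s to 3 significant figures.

V ≈ 1.49 m/s

Rearranging Darcy-Weisbach: V = √(2·ΔP·D/(f·L·ρ)). With ε/D = 0.00033/0.0954 = 0.00346, iterate starting from f = 0.02:
  f = 0.02 → V = √(2·3160·0.0954/(0.02·4.75·1940)) = 1.809 m/s; Re = ρVD/μ = 7.84e+04; f → 0.02902
  f = 0.02902 → V = 1.502 m/s; Re = 6.508e+04; f → 0.02932
  f = 0.02932 → V = 1.494 m/s; Re = 6.475e+04; f → 0.02933
Converged (Δf/f < 1%). With the final f = 0.02933: V = √(2·3160·0.0954/(0.02933·4.75·1940)) = 1.494 m/s.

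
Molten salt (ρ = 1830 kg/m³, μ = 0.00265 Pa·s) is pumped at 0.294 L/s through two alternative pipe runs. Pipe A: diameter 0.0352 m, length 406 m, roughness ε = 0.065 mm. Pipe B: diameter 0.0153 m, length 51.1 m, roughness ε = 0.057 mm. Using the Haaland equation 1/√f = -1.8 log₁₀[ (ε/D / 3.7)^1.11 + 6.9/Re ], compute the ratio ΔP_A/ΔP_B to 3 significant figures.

ΔP_A/ΔP_B ≈ 0.133

Pipe A: V = Q/A = 0.000294/0.0009731 = 0.3021 m/s; Re = 7344; ε/D = 0.00185; Haaland → f = 0.03578; ΔP_A = f(L/D)(ρV²/2) = 3.446e+04 Pa.
Pipe B: V = Q/A = 0.000294/0.0001839 = 1.599 m/s; Re = 1.69e+04; ε/D = 0.00373; Haaland → f = 0.03306; ΔP_B = f(L/D)(ρV²/2) = 2.583e+05 Pa.
ΔP_A/ΔP_B = 3.446e+04/2.583e+05 = 0.133.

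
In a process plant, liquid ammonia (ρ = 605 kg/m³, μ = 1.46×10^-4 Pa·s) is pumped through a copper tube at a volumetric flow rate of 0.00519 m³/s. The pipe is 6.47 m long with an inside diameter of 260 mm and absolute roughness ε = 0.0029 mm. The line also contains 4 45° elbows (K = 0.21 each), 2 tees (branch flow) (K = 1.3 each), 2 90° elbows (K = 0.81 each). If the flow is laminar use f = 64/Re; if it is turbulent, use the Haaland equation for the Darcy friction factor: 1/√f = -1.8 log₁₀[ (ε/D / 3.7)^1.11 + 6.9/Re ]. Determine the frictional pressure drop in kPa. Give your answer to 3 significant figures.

ΔP ≈ 0.0159 kPa

Cross-sectional area A = πD²/4 = π(0.26)²/4 = 0.05309 m²; mean velocity V = Q/A = 0.00519/0.05309 = 0.09775 m/s.
Reynolds number Re = ρVD/μ = 605 · 0.09775 · 0.26 / 0.000146 = 1.053e+05.
Re > 4000 → turbulent. Relative roughness ε/D = 2.9e-06/0.26 = 1.12e-05. Haaland: 1/√f = -1.8 log₁₀[(1.12e-05/3.7)^1.11 + 6.9/1.053e+05] = -1.8 log₁₀[7.45e-07 + 6.55e-05] = 7.522, so f = 0.01768.
Total minor-loss coefficient ΣK = 4·0.21 + 2·1.3 + 2·0.81 = 5.06.
ΔP = [f·L/D + ΣK]·(ρV²/2) = [0.01768·6.47/0.26 + 5.06]·(605·0.09775²/2) = [0.4398 + 5.06]·2.891 = 15.9 Pa.
ΔP = 15.9 Pa = 0.0159 kPa.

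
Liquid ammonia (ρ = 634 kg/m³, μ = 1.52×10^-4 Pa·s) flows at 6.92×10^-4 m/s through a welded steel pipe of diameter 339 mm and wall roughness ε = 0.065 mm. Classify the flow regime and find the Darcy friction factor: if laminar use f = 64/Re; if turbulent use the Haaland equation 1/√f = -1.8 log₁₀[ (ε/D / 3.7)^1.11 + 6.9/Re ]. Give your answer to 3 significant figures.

Re = ρVD/μ = 634·0.000692·0.339/0.000152 = 978.5.
Re < 2300 → laminar, so f = 64/Re = 0.06541 (roughness is irrelevant in laminar flow).

f ≈ 0.0654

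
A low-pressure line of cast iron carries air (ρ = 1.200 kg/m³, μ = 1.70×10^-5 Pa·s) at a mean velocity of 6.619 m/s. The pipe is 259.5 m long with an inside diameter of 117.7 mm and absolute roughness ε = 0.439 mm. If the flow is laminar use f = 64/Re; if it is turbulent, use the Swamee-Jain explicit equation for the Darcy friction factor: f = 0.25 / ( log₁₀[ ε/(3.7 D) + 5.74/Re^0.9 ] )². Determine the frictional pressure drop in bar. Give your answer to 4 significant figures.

ΔP ≈ 0.01747 bar

Reynolds number Re = ρVD/μ = 1.2 · 6.619 · 0.1177 / 1.7e-05 = 5.499e+04.
Re > 4000 → turbulent. Relative roughness ε/D = 0.000439/0.1177 = 0.00373. Swamee-Jain: f = 0.25/(log₁₀[0.00373/3.7 + 5.74/5.499e+04^0.9])² = 0.25/(log₁₀[0.00101 + 0.000311])² = 0.25/(-2.88)² = 0.03015.
Darcy-Weisbach: ΔP = f(L/D)(ρV²/2) = 0.03015·(259.5/0.1177)·(1.2·6.619²/2) = 0.03015·2205·26.29 = 1747 Pa.
ΔP = 1747 Pa = 0.01747 bar.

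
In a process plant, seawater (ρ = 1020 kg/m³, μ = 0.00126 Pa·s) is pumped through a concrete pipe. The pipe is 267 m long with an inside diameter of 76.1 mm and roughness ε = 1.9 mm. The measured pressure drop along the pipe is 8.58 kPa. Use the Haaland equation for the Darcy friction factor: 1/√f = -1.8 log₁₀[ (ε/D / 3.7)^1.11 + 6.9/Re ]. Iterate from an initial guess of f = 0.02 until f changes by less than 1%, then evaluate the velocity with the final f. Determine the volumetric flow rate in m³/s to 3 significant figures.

Q ≈ 0.00134 m³/s

Rearranging Darcy-Weisbach: V = √(2·ΔP·D/(f·L·ρ)). With ε/D = 0.0019/0.0761 = 0.025, iterate starting from f = 0.02:
  f = 0.02 → V = √(2·8580·0.0761/(0.02·267·1020)) = 0.4896 m/s; Re = ρVD/μ = 3.016e+04; f → 0.05427
  f = 0.05427 → V = 0.2973 m/s; Re = 1.831e+04; f → 0.05497
  f = 0.05497 → V = 0.2953 m/s; Re = 1.819e+04; f → 0.05498
Converged (Δf/f < 1%). With the final f = 0.05498: V = √(2·8580·0.0761/(0.05498·267·1020)) = 0.2953 m/s.
Q = V·A = 0.2953·(π/4·0.0761²) = 0.001343 m³/s = 0.00134 m³/s.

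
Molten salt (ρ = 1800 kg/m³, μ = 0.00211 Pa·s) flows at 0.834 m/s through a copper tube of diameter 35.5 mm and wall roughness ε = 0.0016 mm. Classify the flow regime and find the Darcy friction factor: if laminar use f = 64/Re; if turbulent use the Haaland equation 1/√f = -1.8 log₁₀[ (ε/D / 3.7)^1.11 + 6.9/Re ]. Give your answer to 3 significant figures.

Re = ρVD/μ = 1800·0.834·0.0355/0.00211 = 2.526e+04.
Re > 4000 → turbulent. ε/D = 1.6e-06/0.0355 = 4.51e-05; Haaland: 1/√f = -1.8 log₁₀[3.51e-06 + 0.000273] = 6.404, so f = 0.02438.

f ≈ 0.0244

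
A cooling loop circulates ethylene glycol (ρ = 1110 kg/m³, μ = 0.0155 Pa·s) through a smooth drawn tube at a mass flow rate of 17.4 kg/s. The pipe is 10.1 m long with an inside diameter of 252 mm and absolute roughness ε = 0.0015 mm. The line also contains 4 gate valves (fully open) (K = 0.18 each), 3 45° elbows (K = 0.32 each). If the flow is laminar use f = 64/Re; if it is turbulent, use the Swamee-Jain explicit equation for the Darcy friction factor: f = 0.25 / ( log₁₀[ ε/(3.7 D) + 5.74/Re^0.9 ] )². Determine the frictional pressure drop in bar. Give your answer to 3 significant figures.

A = πD²/4 = π(0.252)²/4 = 0.04988 m²; mean velocity V = ṁ/(ρA) = 17.4/(1110 · 0.04988) = 0.3143 m/s.
Reynolds number Re = ρVD/μ = 1110 · 0.3143 · 0.252 / 0.0155 = 5672.
Re > 4000 → turbulent. Relative roughness ε/D = 1.5e-06/0.252 = 5.95e-06. Swamee-Jain: f = 0.25/(log₁₀[5.95e-06/3.7 + 5.74/5672^0.9])² = 0.25/(log₁₀[1.61e-06 + 0.0024])² = 0.25/(-2.619)² = 0.03644.
Total minor-loss coefficient ΣK = 4·0.18 + 3·0.32 = 1.68.
ΔP = [f·L/D + ΣK]·(ρV²/2) = [0.03644·10.1/0.252 + 1.68]·(1110·0.3143²/2) = [1.461 + 1.68]·54.82 = 172.2 Pa.
ΔP = 172.2 Pa = 0.00172 bar.

ΔP ≈ 0.00172 bar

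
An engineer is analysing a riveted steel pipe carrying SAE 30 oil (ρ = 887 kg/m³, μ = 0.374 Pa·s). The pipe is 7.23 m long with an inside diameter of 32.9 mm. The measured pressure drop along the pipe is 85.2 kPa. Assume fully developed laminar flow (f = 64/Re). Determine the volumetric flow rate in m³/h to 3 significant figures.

For laminar flow, f = 64/Re with Re = ρVD/μ, so Darcy-Weisbach reduces to ΔP = 32μLV/D². Solving for V: V = ΔP·D²/(32μL) = 8.52e+04·(0.0329)²/(32·0.374·7.23) = 1.066 m/s.
Check: Re = ρVD/μ = 887·1.066·0.0329/0.374 = 83.16 < 2300, so the laminar assumption holds.
Q = V·A = 1.066·(π/4·0.0329²) = 0.0009061 m³/s = 3.26 m³/h.

Q ≈ 3.26 m³/h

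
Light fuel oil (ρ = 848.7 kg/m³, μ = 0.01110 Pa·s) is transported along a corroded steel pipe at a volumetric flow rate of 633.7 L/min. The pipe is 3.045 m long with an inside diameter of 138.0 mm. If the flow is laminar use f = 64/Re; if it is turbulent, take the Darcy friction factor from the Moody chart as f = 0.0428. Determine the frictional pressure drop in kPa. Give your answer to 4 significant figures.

ΔP ≈ 0.1998 kPa

Q = 633.7 L/min = 633.7/60000 = 0.01056 m³/s.
Cross-sectional area A = πD²/4 = π(0.138)²/4 = 0.01496 m²; mean velocity V = Q/A = 0.01056/0.01496 = 0.7061 m/s.
Reynolds number Re = ρVD/μ = 848.7 · 0.7061 · 0.138 / 0.0111 = 7451.
Re > 4000 → turbulent; use the Moody-chart value f = 0.0428.
Darcy-Weisbach: ΔP = f(L/D)(ρV²/2) = 0.0428·(3.045/0.138)·(848.7·0.7061²/2) = 0.0428·22.07·211.6 = 199.8 Pa.
ΔP = 199.8 Pa = 0.1998 kPa.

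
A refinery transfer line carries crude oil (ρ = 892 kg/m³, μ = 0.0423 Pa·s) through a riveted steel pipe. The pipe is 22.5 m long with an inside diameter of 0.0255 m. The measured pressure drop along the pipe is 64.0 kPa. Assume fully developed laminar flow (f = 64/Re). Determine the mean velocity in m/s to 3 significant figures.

V ≈ 1.37 m/s

For laminar flow, f = 64/Re with Re = ρVD/μ, so Darcy-Weisbach reduces to ΔP = 32μLV/D². Solving for V: V = ΔP·D²/(32μL) = 6.4e+04·(0.0255)²/(32·0.0423·22.5) = 1.366 m/s.
Check: Re = ρVD/μ = 892·1.366·0.0255/0.0423 = 734.8 < 2300, so the laminar assumption holds.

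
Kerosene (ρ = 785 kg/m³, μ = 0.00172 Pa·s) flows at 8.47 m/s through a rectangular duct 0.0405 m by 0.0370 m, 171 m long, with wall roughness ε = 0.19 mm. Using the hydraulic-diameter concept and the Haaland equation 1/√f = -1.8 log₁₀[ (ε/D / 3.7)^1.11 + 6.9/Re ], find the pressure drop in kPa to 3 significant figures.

Hydraulic diameter D_h = 4A/P = 4·(0.0405·0.037)/(2·(0.0405+0.037)) = 0.005994/0.155 = 0.03867 m.
Re = ρVD_h/μ = 785·8.47·0.03867/0.00172 = 1.495e+05.
ε/D_h = 0.00019/0.03867 = 0.00491; Haaland gives 1/√f = -1.8 log₁₀[0.000641+4.62e-05] = 5.694, so f = 0.03085.
ΔP = f(L/D_h)(ρV²/2) = 0.03085·171/0.03867·2.816e+04 = 3.841e+06 Pa.
ΔP = 3840 kPa.

ΔP ≈ 3840 kPa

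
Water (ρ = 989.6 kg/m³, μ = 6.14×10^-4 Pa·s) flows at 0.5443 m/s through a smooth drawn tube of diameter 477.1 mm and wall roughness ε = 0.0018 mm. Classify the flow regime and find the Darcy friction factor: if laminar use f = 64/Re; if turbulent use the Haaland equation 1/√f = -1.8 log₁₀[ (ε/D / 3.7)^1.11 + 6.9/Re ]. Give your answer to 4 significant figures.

f ≈ 0.01352

Re = ρVD/μ = 989.6·0.5443·0.4771/0.000614 = 4.185e+05.
Re > 4000 → turbulent. ε/D = 1.8e-06/0.4771 = 3.77e-06; Haaland: 1/√f = -1.8 log₁₀[2.24e-07 + 1.65e-05] = 8.599, so f = 0.01352.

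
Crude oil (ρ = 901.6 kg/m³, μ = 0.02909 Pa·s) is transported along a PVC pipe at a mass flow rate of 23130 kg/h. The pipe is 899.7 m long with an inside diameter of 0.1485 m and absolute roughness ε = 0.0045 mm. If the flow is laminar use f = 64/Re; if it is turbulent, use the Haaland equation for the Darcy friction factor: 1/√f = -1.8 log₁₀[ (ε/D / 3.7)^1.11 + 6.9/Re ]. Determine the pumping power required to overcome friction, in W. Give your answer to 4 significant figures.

P ≈ 111.4 W

ṁ = 23130 kg/h = 23130/3600 = 6.425 kg/s.
A = πD²/4 = π(0.1485)²/4 = 0.01732 m²; mean velocity V = ṁ/(ρA) = 6.425/(901.6 · 0.01732) = 0.4114 m/s.
Reynolds number Re = ρVD/μ = 901.6 · 0.4114 · 0.1485 / 0.0291 = 1894.
Re < 2300 → laminar flow, so f = 64/Re = 64/1894 = 0.0338 (the turbulent correlation is not needed).
Darcy-Weisbach: ΔP = f(L/D)(ρV²/2) = 0.0338·(899.7/0.1485)·(901.6·0.4114²/2) = 0.0338·6059·76.32 = 1.563e+04 Pa.
Q = ṁ/ρ = 6.425/901.6 = 0.007126 m³/s.
Pumping power P = QΔP = 0.007126·1.563e+04 = 111.36 W = 111.4 W.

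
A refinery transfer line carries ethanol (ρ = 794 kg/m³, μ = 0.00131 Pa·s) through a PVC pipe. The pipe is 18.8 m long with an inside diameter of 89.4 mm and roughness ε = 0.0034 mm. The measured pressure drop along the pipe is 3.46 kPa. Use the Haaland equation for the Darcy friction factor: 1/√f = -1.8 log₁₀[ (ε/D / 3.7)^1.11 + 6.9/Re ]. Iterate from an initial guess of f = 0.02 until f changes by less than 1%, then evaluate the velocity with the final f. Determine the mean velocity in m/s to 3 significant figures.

Rearranging Darcy-Weisbach: V = √(2·ΔP·D/(f·L·ρ)). With ε/D = 3.4e-06/0.0894 = 3.8e-05, iterate starting from f = 0.02:
  f = 0.02 → V = √(2·3460·0.0894/(0.02·18.8·794)) = 1.44 m/s; Re = ρVD/μ = 7.8e+04; f → 0.01892
  f = 0.01892 → V = 1.48 m/s; Re = 8.02e+04; f → 0.01881
Converged (Δf/f < 1%). With the final f = 0.01881: V = √(2·3460·0.0894/(0.01881·18.8·794)) = 1.484 m/s.

V ≈ 1.48 m/s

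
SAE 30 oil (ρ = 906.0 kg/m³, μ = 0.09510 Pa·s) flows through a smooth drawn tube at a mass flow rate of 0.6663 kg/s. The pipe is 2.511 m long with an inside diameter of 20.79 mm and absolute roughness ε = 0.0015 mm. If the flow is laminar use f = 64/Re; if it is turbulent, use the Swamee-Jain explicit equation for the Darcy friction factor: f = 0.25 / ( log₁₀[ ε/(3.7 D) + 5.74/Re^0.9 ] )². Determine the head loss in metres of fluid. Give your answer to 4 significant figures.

A = πD²/4 = π(0.02079)²/4 = 0.0003395 m²; mean velocity V = ṁ/(ρA) = 0.6663/(906 · 0.0003395) = 2.166 m/s.
Reynolds number Re = ρVD/μ = 906 · 2.166 · 0.02079 / 0.0951 = 429.1.
Re < 2300 → laminar flow, so f = 64/Re = 64/429.1 = 0.1492 (the turbulent correlation is not needed).
Darcy-Weisbach: ΔP = f(L/D)(ρV²/2) = 0.1492·(2.511/0.02079)·(906·2.166²/2) = 0.1492·120.8·2126 = 3.83e+04 Pa.
Head loss h_f = ΔP/(ρg) = 3.83e+04/(906·9.81) = 4.309 m.

h_f ≈ 4.309 m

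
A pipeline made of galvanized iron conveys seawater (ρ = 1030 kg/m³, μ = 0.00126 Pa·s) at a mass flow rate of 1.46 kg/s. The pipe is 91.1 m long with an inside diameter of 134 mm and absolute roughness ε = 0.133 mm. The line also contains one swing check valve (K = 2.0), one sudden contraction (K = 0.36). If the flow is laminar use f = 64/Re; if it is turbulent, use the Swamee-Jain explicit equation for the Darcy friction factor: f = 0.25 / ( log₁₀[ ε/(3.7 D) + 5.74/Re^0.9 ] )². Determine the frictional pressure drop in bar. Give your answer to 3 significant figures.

ΔP ≈ 0.00125 bar

A = πD²/4 = π(0.134)²/4 = 0.0141 m²; mean velocity V = ṁ/(ρA) = 1.46/(1030 · 0.0141) = 0.1005 m/s.
Reynolds number Re = ρVD/μ = 1030 · 0.1005 · 0.134 / 0.00126 = 1.101e+04.
Re > 4000 → turbulent. Relative roughness ε/D = 0.000133/0.134 = 0.000993. Swamee-Jain: f = 0.25/(log₁₀[0.000993/3.7 + 5.74/1.101e+04^0.9])² = 0.25/(log₁₀[0.000268 + 0.00132])² = 0.25/(-2.798)² = 0.03192.
Total minor-loss coefficient ΣK = 1·2 + 1·0.36 = 2.36.
ΔP = [f·L/D + ΣK]·(ρV²/2) = [0.03192·91.1/0.134 + 2.36]·(1030·0.1005²/2) = [21.7 + 2.36]·5.203 = 125.2 Pa.
ΔP = 125.2 Pa = 0.00125 bar.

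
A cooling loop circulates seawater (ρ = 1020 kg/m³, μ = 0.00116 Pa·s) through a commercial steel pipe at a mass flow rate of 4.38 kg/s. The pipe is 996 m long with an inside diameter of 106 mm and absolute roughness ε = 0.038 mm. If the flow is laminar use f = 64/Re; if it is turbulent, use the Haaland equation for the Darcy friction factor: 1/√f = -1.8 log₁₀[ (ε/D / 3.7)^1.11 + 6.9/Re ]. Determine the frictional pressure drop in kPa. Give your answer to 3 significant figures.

ΔP ≈ 25.2 kPa

A = πD²/4 = π(0.106)²/4 = 0.008825 m²; mean velocity V = ṁ/(ρA) = 4.38/(1020 · 0.008825) = 0.4866 m/s.
Reynolds number Re = ρVD/μ = 1020 · 0.4866 · 0.106 / 0.00116 = 4.535e+04.
Re > 4000 → turbulent. Relative roughness ε/D = 3.8e-05/0.106 = 0.000358. Haaland: 1/√f = -1.8 log₁₀[(0.000358/3.7)^1.11 + 6.9/4.535e+04] = -1.8 log₁₀[3.51e-05 + 0.000152] = 6.71, so f = 0.02221.
Darcy-Weisbach: ΔP = f(L/D)(ρV²/2) = 0.02221·(996/0.106)·(1020·0.4866²/2) = 0.02221·9396·120.8 = 2.52e+04 Pa.
ΔP = 2.52e+04 Pa = 25.2 kPa.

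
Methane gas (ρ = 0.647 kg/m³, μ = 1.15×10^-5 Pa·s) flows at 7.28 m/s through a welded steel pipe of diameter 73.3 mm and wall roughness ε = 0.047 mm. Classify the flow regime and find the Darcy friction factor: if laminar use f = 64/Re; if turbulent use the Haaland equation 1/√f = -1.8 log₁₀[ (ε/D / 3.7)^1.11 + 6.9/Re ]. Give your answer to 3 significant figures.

Re = ρVD/μ = 0.647·7.28·0.0733/1.15e-05 = 3.002e+04.
Re > 4000 → turbulent. ε/D = 4.7e-05/0.0733 = 0.000641; Haaland: 1/√f = -1.8 log₁₀[6.68e-05 + 0.00023] = 6.35, so f = 0.0248.

f ≈ 0.0248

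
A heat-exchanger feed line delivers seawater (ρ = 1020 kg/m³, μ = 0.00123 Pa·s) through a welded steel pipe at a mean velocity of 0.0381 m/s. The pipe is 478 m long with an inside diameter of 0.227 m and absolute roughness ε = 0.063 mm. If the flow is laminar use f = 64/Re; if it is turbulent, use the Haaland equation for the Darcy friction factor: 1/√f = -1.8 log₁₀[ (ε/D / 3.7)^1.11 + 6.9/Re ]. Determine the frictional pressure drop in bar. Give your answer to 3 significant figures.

ΔP ≈ 5.33×10^-4 bar

Reynolds number Re = ρVD/μ = 1020 · 0.0381 · 0.227 / 0.00123 = 7172.
Re > 4000 → turbulent. Relative roughness ε/D = 6.3e-05/0.227 = 0.000278. Haaland: 1/√f = -1.8 log₁₀[(0.000278/3.7)^1.11 + 6.9/7172] = -1.8 log₁₀[2.64e-05 + 0.000962] = 5.409, so f = 0.03418.
Darcy-Weisbach: ΔP = f(L/D)(ρV²/2) = 0.03418·(478/0.227)·(1020·0.0381²/2) = 0.03418·2106·0.7403 = 53.28 Pa.
ΔP = 53.28 Pa = 5.33×10^-4 bar.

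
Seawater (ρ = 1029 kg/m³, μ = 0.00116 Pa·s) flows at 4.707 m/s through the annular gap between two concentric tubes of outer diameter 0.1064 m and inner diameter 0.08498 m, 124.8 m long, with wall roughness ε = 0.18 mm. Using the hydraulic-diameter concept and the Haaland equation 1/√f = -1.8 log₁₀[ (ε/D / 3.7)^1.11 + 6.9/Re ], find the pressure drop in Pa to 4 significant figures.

Hydraulic diameter D_h = 4A/P = D_o - D_i = 0.1064 - 0.08498 = 0.02142 m.
Re = ρVD_h/μ = 1029·4.707·0.02142/0.00116 = 8.944e+04.
ε/D_h = 0.00018/0.02142 = 0.0084; Haaland gives 1/√f = -1.8 log₁₀[0.00116+7.71e-05] = 5.232, so f = 0.03653.
ΔP = f(L/D_h)(ρV²/2) = 0.03653·124.8/0.02142·1.14e+04 = 2.426e+06 Pa.

ΔP ≈ 2426000 Pa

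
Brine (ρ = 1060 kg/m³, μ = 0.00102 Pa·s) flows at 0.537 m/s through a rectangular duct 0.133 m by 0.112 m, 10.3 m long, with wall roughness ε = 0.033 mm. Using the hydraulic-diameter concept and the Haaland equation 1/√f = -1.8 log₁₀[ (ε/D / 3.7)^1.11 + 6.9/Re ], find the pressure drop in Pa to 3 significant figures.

Hydraulic diameter D_h = 4A/P = 4·(0.133·0.112)/(2·(0.133+0.112)) = 0.05958/0.49 = 0.1216 m.
Re = ρVD_h/μ = 1060·0.537·0.1216/0.00102 = 6.786e+04.
ε/D_h = 3.3e-05/0.1216 = 0.000271; Haaland gives 1/√f = -1.8 log₁₀[2.57e-05+0.000102] = 7.011, so f = 0.02035.
ΔP = f(L/D_h)(ρV²/2) = 0.02035·10.3/0.1216·152.8 = 263.4 Pa.

ΔP ≈ 263 Pa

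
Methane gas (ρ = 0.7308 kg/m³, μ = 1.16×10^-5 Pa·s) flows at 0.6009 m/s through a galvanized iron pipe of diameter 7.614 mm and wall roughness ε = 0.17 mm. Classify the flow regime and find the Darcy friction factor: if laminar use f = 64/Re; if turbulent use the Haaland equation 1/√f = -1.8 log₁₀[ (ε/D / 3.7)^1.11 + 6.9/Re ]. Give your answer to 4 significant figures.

f ≈ 0.2220

Re = ρVD/μ = 0.7308·0.6009·0.007614/1.16e-05 = 288.2.
Re < 2300 → laminar, so f = 64/Re = 0.222 (roughness is irrelevant in laminar flow).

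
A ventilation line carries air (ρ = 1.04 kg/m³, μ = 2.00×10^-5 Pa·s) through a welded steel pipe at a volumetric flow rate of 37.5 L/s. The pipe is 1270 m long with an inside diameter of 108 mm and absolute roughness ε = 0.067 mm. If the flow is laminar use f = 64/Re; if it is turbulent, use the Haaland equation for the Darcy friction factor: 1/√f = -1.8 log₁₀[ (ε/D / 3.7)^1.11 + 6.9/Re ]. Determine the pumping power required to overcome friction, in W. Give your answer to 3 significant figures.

P ≈ 100 W

Q = 37.5 L/s = 37.5/1000 = 0.0375 m³/s.
Cross-sectional area A = πD²/4 = π(0.108)²/4 = 0.009161 m²; mean velocity V = Q/A = 0.0375/0.009161 = 4.093 m/s.
Reynolds number Re = ρVD/μ = 1.04 · 4.093 · 0.108 / 2e-05 = 2.299e+04.
Re > 4000 → turbulent. Relative roughness ε/D = 6.7e-05/0.108 = 0.00062. Haaland: 1/√f = -1.8 log₁₀[(0.00062/3.7)^1.11 + 6.9/2.299e+04] = -1.8 log₁₀[6.44e-05 + 0.0003] = 6.189, so f = 0.02611.
Darcy-Weisbach: ΔP = f(L/D)(ρV²/2) = 0.02611·(1270/0.108)·(1.04·4.093²/2) = 0.02611·1.176e+04·8.713 = 2675 Pa.
Pumping power P = QΔP = 0.0375·2675 = 100.3 W = 100 W.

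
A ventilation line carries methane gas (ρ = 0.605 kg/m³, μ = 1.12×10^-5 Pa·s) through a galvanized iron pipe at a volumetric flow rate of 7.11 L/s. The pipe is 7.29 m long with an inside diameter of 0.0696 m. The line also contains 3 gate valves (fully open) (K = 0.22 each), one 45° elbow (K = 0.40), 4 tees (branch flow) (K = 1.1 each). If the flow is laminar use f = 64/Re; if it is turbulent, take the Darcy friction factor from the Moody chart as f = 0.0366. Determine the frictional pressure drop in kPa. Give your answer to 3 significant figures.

Q = 7.11 L/s = 7.11/1000 = 0.00711 m³/s.
Cross-sectional area A = πD²/4 = π(0.0696)²/4 = 0.003805 m²; mean velocity V = Q/A = 0.00711/0.003805 = 1.869 m/s.
Reynolds number Re = ρVD/μ = 0.605 · 1.869 · 0.0696 / 1.12e-05 = 7026.
Re > 4000 → turbulent; use the Moody-chart value f = 0.0366.
Total minor-loss coefficient ΣK = 3·0.22 + 1·0.4 + 4·1.1 = 5.46.
ΔP = [f·L/D + ΣK]·(ρV²/2) = [0.0366·7.29/0.0696 + 5.46]·(0.605·1.869²/2) = [3.834 + 5.46]·1.056 = 9.818 Pa.
ΔP = 9.818 Pa = 0.00982 kPa.

ΔP ≈ 0.00982 kPa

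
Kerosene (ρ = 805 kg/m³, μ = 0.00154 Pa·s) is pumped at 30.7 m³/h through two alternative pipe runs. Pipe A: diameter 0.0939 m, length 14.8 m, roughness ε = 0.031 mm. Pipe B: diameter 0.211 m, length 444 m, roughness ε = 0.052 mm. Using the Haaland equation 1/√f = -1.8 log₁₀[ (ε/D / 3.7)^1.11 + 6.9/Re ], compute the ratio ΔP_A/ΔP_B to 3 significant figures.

Pipe A: V = Q/A = 0.008528/0.006925 = 1.231 m/s; Re = 6.044e+04; ε/D = 0.00033; Haaland → f = 0.02098; ΔP_A = f(L/D)(ρV²/2) = 2019 Pa.
Pipe B: V = Q/A = 0.008528/0.03497 = 0.2439 m/s; Re = 2.69e+04; ε/D = 0.000246; Haaland → f = 0.02444; ΔP_B = f(L/D)(ρV²/2) = 1231 Pa.
ΔP_A/ΔP_B = 2019/1231 = 1.64.

ΔP_A/ΔP_B ≈ 1.64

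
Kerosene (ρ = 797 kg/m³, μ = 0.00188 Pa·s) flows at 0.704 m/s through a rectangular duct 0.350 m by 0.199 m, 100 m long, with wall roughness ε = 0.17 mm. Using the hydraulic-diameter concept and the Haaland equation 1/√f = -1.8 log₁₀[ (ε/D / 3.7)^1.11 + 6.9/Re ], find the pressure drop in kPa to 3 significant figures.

Hydraulic diameter D_h = 4A/P = 4·(0.35·0.199)/(2·(0.35+0.199)) = 0.2786/1.098 = 0.2537 m.
Re = ρVD_h/μ = 797·0.704·0.2537/0.00188 = 7.573e+04.
ε/D_h = 0.00017/0.2537 = 0.00067; Haaland gives 1/√f = -1.8 log₁₀[7.02e-05+9.11e-05] = 6.826, so f = 0.02146.
ΔP = f(L/D_h)(ρV²/2) = 0.02146·100/0.2537·197.5 = 1670 Pa.
ΔP = 1.67 kPa.

ΔP ≈ 1.67 kPa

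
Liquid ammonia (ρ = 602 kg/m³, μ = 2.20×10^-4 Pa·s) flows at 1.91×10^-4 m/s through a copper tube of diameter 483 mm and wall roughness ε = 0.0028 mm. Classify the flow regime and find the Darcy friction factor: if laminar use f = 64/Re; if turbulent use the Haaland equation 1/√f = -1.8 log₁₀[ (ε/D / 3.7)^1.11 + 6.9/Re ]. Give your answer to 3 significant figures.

Re = ρVD/μ = 602·0.000191·0.483/0.00022 = 252.4.
Re < 2300 → laminar, so f = 64/Re = 0.2535 (roughness is irrelevant in laminar flow).

f ≈ 0.254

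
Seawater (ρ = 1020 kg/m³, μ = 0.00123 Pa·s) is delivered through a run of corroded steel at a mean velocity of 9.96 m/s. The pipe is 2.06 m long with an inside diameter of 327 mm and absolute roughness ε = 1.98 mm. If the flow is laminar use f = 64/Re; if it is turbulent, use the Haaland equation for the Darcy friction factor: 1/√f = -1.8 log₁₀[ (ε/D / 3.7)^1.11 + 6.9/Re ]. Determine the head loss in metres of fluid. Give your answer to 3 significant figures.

Reynolds number Re = ρVD/μ = 1020 · 9.96 · 0.327 / 0.00123 = 2.701e+06.
Re > 4000 → turbulent. Relative roughness ε/D = 0.00198/0.327 = 0.00606. Haaland: 1/√f = -1.8 log₁₀[(0.00606/3.7)^1.11 + 6.9/2.701e+06] = -1.8 log₁₀[0.000808 + 2.55e-06] = 5.564, so f = 0.0323.
Darcy-Weisbach: ΔP = f(L/D)(ρV²/2) = 0.0323·(2.06/0.327)·(1020·9.96²/2) = 0.0323·6.3·5.059e+04 = 1.029e+04 Pa.
Head loss h_f = ΔP/(ρg) = 1.029e+04/(1020·9.81) = 1.03 m.

h_f ≈ 1.03 m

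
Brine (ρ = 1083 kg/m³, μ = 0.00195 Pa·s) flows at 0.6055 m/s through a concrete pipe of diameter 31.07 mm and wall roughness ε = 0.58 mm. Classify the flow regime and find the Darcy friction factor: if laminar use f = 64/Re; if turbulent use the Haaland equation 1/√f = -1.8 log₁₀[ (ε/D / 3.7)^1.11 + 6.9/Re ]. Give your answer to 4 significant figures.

Re = ρVD/μ = 1083·0.6055·0.03107/0.00195 = 1.045e+04.
Re > 4000 → turbulent. ε/D = 0.00058/0.03107 = 0.0187; Haaland: 1/√f = -1.8 log₁₀[0.00282 + 0.00066] = 4.425, so f = 0.05107.

f ≈ 0.05107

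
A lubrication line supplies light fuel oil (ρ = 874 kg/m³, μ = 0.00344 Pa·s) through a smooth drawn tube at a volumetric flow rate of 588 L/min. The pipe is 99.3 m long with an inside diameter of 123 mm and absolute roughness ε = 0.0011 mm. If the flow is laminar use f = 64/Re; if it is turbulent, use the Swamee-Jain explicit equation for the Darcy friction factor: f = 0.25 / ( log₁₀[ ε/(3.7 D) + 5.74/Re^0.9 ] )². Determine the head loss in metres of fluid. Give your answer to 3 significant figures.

Q = 588 L/min = 588/60000 = 0.0098 m³/s.
Cross-sectional area A = πD²/4 = π(0.123)²/4 = 0.01188 m²; mean velocity V = Q/A = 0.0098/0.01188 = 0.8248 m/s.
Reynolds number Re = ρVD/μ = 874 · 0.8248 · 0.123 / 0.00344 = 2.577e+04.
Re > 4000 → turbulent. Relative roughness ε/D = 1.1e-06/0.123 = 8.94e-06. Swamee-Jain: f = 0.25/(log₁₀[8.94e-06/3.7 + 5.74/2.577e+04^0.9])² = 0.25/(log₁₀[2.42e-06 + 0.000615])² = 0.25/(-3.209)² = 0.02427.
Darcy-Weisbach: ΔP = f(L/D)(ρV²/2) = 0.02427·(99.3/0.123)·(874·0.8248²/2) = 0.02427·807.3·297.3 = 5824 Pa.
Head loss h_f = ΔP/(ρg) = 5824/(874·9.81) = 0.679 m.

h_f ≈ 0.679 m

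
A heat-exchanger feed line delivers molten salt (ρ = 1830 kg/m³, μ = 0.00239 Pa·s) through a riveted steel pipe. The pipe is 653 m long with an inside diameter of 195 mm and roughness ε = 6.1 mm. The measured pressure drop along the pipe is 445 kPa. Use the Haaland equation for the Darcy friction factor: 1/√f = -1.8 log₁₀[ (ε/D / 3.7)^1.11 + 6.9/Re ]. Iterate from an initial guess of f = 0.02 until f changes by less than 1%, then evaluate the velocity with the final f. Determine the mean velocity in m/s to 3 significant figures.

Rearranging Darcy-Weisbach: V = √(2·ΔP·D/(f·L·ρ)). With ε/D = 0.0061/0.195 = 0.0313, iterate starting from f = 0.02:
  f = 0.02 → V = √(2·4.45e+05·0.195/(0.02·653·1830)) = 2.695 m/s; Re = ρVD/μ = 4.023e+05; f → 0.05837
  f = 0.05837 → V = 1.577 m/s; Re = 2.355e+05; f → 0.05843
Converged (Δf/f < 1%). With the final f = 0.05843: V = √(2·4.45e+05·0.195/(0.05843·653·1830)) = 1.577 m/s.

V ≈ 1.58 m/s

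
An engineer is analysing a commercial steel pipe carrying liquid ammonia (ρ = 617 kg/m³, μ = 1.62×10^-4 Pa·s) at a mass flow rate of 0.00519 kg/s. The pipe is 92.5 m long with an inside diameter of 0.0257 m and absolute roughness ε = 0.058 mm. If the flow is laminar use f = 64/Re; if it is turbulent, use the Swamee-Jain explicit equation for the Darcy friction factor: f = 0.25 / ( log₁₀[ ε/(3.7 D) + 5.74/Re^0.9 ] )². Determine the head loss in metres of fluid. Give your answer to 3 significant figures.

h_f ≈ 0.00194 m

A = πD²/4 = π(0.0257)²/4 = 0.0005187 m²; mean velocity V = ṁ/(ρA) = 0.00519/(617 · 0.0005187) = 0.01622 m/s.
Reynolds number Re = ρVD/μ = 617 · 0.01622 · 0.0257 / 0.000162 = 1587.
Re < 2300 → laminar flow, so f = 64/Re = 64/1587 = 0.04032 (the turbulent correlation is not needed).
Darcy-Weisbach: ΔP = f(L/D)(ρV²/2) = 0.04032·(92.5/0.0257)·(617·0.01622²/2) = 0.04032·3599·0.08112 = 11.77 Pa.
Head loss h_f = ΔP/(ρg) = 11.77/(617·9.81) = 0.00194 m.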